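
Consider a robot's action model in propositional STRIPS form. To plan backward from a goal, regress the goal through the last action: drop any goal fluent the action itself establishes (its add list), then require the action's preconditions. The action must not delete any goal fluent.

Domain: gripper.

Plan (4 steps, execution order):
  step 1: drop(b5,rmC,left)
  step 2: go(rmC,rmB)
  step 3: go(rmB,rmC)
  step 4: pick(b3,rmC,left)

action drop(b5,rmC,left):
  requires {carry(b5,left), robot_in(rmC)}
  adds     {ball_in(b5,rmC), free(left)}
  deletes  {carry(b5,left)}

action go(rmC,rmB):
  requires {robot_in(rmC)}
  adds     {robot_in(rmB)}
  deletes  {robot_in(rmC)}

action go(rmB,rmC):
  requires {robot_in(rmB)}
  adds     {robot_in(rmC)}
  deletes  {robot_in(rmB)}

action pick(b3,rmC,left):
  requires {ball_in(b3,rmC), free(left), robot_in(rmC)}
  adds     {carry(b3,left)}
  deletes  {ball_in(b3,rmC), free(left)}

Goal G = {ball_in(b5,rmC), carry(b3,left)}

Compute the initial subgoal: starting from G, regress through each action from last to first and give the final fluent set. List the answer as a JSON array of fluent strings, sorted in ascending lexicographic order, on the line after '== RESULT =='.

Regress step by step:
  through step 4 (pick(b3,rmC,left)): drop {carry(b3,left)}, keep {ball_in(b5,rmC)}, require {ball_in(b3,rmC), free(left), robot_in(rmC)}
    → {ball_in(b3,rmC), ball_in(b5,rmC), free(left), robot_in(rmC)}
  through step 3 (go(rmB,rmC)): drop {robot_in(rmC)}, keep {ball_in(b3,rmC), ball_in(b5,rmC), free(left)}, require {robot_in(rmB)}
    → {ball_in(b3,rmC), ball_in(b5,rmC), free(left), robot_in(rmB)}
  through step 2 (go(rmC,rmB)): drop {robot_in(rmB)}, keep {ball_in(b3,rmC), ball_in(b5,rmC), free(left)}, require {robot_in(rmC)}
    → {ball_in(b3,rmC), ball_in(b5,rmC), free(left), robot_in(rmC)}
  through step 1 (drop(b5,rmC,left)): drop {ball_in(b5,rmC), free(left)}, keep {ball_in(b3,rmC), robot_in(rmC)}, require {carry(b5,left), robot_in(rmC)}
    → {ball_in(b3,rmC), carry(b5,left), robot_in(rmC)}

== RESULT ==
["ball_in(b3,rmC)", "carry(b5,left)", "robot_in(rmC)"]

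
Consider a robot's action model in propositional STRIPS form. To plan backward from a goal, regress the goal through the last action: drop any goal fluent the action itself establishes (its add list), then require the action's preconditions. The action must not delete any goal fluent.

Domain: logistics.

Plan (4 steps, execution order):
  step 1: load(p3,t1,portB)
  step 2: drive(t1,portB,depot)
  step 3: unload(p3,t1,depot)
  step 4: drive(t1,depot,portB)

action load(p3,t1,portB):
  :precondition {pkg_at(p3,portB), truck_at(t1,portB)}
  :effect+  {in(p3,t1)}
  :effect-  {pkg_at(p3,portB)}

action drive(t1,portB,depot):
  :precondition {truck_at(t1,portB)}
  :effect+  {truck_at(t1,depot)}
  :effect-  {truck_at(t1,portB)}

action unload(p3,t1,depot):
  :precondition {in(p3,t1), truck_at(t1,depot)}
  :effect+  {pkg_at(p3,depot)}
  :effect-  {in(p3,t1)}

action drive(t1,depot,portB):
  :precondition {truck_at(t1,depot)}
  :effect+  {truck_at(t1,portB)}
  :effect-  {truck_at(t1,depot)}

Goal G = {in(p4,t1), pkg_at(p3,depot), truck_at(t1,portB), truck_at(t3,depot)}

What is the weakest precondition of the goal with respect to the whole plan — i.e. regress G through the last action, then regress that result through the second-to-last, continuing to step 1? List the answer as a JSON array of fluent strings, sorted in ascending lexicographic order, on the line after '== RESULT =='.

Regress step by step:
  through step 4 (drive(t1,depot,portB)): drop {truck_at(t1,portB)}, keep {in(p4,t1), pkg_at(p3,depot), truck_at(t3,depot)}, require {truck_at(t1,depot)}
    → {in(p4,t1), pkg_at(p3,depot), truck_at(t1,depot), truck_at(t3,depot)}
  through step 3 (unload(p3,t1,depot)): drop {pkg_at(p3,depot)}, keep {in(p4,t1), truck_at(t1,depot), truck_at(t3,depot)}, require {in(p3,t1), truck_at(t1,depot)}
    → {in(p3,t1), in(p4,t1), truck_at(t1,depot), truck_at(t3,depot)}
  through step 2 (drive(t1,portB,depot)): drop {truck_at(t1,depot)}, keep {in(p3,t1), in(p4,t1), truck_at(t3,depot)}, require {truck_at(t1,portB)}
    → {in(p3,t1), in(p4,t1), truck_at(t1,portB), truck_at(t3,depot)}
  through step 1 (load(p3,t1,portB)): drop {in(p3,t1)}, keep {in(p4,t1), truck_at(t1,portB), truck_at(t3,depot)}, require {pkg_at(p3,portB), truck_at(t1,portB)}
    → {in(p4,t1), pkg_at(p3,portB), truck_at(t1,portB), truck_at(t3,depot)}

== RESULT ==
["in(p4,t1)", "pkg_at(p3,portB)", "truck_at(t1,portB)", "truck_at(t3,depot)"]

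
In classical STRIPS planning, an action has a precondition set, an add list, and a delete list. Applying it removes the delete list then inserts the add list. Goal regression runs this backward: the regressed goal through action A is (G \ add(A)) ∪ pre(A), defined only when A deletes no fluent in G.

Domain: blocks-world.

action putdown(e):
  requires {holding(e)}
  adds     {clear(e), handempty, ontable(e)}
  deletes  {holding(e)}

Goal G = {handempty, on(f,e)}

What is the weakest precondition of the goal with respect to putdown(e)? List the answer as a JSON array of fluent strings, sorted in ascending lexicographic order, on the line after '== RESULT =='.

Compute (G \ add) ∪ pre:
  G ∩ del = {}  (empty — regression defined)
  G \ add = {handempty, on(f,e)} \ {clear(e), handempty, ontable(e)} = {on(f,e)}
  ∪ pre   = {on(f,e)} ∪ {holding(e)}
          = {holding(e), on(f,e)}

== RESULT ==
["holding(e)", "on(f,e)"]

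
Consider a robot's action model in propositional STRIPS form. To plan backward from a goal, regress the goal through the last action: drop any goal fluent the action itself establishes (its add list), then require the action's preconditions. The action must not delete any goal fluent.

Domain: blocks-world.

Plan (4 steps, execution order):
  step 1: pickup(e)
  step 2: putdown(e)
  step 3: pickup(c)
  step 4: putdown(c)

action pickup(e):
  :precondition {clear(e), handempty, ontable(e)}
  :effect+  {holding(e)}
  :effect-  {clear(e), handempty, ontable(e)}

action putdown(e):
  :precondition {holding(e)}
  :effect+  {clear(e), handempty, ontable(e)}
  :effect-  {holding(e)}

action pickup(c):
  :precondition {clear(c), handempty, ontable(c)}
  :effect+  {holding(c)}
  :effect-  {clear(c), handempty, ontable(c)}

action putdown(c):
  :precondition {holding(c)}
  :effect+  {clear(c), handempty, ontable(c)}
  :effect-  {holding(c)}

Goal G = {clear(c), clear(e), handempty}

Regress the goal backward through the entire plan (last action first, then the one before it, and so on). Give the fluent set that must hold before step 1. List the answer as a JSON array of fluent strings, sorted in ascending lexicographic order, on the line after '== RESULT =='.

Regress step by step:
  through step 4 (putdown(c)): drop {clear(c), handempty}, keep {clear(e)}, require {holding(c)}
    → {clear(e), holding(c)}
  through step 3 (pickup(c)): drop {holding(c)}, keep {clear(e)}, require {clear(c), handempty, ontable(c)}
    → {clear(c), clear(e), handempty, ontable(c)}
  through step 2 (putdown(e)): drop {clear(e), handempty}, keep {clear(c), ontable(c)}, require {holding(e)}
    → {clear(c), holding(e), ontable(c)}
  through step 1 (pickup(e)): drop {holding(e)}, keep {clear(c), ontable(c)}, require {clear(e), handempty, ontable(e)}
    → {clear(c), clear(e), handempty, ontable(c), ontable(e)}

== RESULT ==
["clear(c)", "clear(e)", "handempty", "ontable(c)", "ontable(e)"]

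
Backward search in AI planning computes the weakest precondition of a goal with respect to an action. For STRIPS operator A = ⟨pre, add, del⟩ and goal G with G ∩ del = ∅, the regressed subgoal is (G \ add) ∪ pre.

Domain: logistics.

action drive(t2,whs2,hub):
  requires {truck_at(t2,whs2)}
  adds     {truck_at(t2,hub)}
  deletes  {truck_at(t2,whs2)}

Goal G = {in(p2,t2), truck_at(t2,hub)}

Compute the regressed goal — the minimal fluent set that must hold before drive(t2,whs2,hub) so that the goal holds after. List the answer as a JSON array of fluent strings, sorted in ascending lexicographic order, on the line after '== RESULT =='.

Compute (G \ add) ∪ pre:
  G ∩ del = {}  (empty — regression defined)
  G \ add = {in(p2,t2), truck_at(t2,hub)} \ {truck_at(t2,hub)} = {in(p2,t2)}
  ∪ pre   = {in(p2,t2)} ∪ {truck_at(t2,whs2)}
          = {in(p2,t2), truck_at(t2,whs2)}

== RESULT ==
["in(p2,t2)", "truck_at(t2,whs2)"]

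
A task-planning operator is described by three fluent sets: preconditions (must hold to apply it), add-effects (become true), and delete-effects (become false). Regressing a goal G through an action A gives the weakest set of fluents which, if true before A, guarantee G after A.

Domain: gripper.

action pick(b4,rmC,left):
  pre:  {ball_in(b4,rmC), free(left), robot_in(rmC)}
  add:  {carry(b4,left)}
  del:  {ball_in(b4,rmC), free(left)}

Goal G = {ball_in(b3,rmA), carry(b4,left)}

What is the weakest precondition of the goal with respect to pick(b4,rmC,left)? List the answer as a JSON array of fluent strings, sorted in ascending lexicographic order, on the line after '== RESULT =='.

Compute (G \ add) ∪ pre:
  G ∩ del = {}  (empty — regression defined)
  G \ add = {ball_in(b3,rmA), carry(b4,left)} \ {carry(b4,left)} = {ball_in(b3,rmA)}
  ∪ pre   = {ball_in(b3,rmA)} ∪ {ball_in(b4,rmC), free(left), robot_in(rmC)}
          = {ball_in(b3,rmA), ball_in(b4,rmC), free(left), robot_in(rmC)}

== RESULT ==
["ball_in(b3,rmA)", "ball_in(b4,rmC)", "free(left)", "robot_in(rmC)"]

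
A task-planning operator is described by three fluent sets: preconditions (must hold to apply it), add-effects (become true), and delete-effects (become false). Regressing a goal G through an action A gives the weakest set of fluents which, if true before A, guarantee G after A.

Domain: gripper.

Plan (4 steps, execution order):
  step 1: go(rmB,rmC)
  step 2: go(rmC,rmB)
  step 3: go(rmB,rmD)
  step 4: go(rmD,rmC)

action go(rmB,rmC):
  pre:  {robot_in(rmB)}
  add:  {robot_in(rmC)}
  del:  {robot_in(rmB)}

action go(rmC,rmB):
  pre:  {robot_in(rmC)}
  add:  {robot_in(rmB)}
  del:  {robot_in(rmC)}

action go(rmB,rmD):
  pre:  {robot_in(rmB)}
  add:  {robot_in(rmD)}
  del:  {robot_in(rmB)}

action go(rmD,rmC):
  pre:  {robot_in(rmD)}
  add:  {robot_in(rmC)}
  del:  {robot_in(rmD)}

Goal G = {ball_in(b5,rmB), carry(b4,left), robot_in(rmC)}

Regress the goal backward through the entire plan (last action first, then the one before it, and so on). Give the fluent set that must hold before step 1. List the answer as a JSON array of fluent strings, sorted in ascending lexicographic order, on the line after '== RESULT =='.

Work backward from the goal:
  through step 4 (go(rmD,rmC)): drop {robot_in(rmC)}, keep {ball_in(b5,rmB), carry(b4,left)}, require {robot_in(rmD)}
    → {ball_in(b5,rmB), carry(b4,left), robot_in(rmD)}
  through step 3 (go(rmB,rmD)): drop {robot_in(rmD)}, keep {ball_in(b5,rmB), carry(b4,left)}, require {robot_in(rmB)}
    → {ball_in(b5,rmB), carry(b4,left), robot_in(rmB)}
  through step 2 (go(rmC,rmB)): drop {robot_in(rmB)}, keep {ball_in(b5,rmB), carry(b4,left)}, require {robot_in(rmC)}
    → {ball_in(b5,rmB), carry(b4,left), robot_in(rmC)}
  through step 1 (go(rmB,rmC)): drop {robot_in(rmC)}, keep {ball_in(b5,rmB), carry(b4,left)}, require {robot_in(rmB)}
    → {ball_in(b5,rmB), carry(b4,left), robot_in(rmB)}

== RESULT ==
["ball_in(b5,rmB)", "carry(b4,left)", "robot_in(rmB)"]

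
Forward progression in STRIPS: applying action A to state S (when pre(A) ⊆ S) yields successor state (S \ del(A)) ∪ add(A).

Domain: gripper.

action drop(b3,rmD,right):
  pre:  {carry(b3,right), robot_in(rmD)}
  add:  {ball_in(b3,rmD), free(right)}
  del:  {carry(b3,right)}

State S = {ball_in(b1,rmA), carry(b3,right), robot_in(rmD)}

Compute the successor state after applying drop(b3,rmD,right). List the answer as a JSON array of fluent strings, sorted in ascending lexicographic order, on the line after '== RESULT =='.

Progress:
  pre ⊆ S: {carry(b3,right), robot_in(rmD)} ⊆ S  — applicable
  S \ del = {ball_in(b1,rmA), robot_in(rmD)}
  ∪ add   = {ball_in(b1,rmA), ball_in(b3,rmD), free(right), robot_in(rmD)}

== RESULT ==
["ball_in(b1,rmA)", "ball_in(b3,rmD)", "free(right)", "robot_in(rmD)"]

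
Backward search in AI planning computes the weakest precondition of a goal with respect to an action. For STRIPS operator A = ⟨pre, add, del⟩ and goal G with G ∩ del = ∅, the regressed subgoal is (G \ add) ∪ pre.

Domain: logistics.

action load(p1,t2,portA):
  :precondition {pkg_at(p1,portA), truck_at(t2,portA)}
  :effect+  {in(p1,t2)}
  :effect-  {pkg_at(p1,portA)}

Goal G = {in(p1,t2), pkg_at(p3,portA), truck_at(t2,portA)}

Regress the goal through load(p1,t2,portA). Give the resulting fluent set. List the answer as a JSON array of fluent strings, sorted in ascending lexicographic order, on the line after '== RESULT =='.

Regress:
  G ∩ del = {}  (empty — regression defined)
  G \ add = {in(p1,t2), pkg_at(p3,portA), truck_at(t2,portA)} \ {in(p1,t2)} = {pkg_at(p3,portA), truck_at(t2,portA)}
  ∪ pre   = {pkg_at(p3,portA), truck_at(t2,portA)} ∪ {pkg_at(p1,portA), truck_at(t2,portA)}
          = {pkg_at(p1,portA), pkg_at(p3,portA), truck_at(t2,portA)}

== RESULT ==
["pkg_at(p1,portA)", "pkg_at(p3,portA)", "truck_at(t2,portA)"]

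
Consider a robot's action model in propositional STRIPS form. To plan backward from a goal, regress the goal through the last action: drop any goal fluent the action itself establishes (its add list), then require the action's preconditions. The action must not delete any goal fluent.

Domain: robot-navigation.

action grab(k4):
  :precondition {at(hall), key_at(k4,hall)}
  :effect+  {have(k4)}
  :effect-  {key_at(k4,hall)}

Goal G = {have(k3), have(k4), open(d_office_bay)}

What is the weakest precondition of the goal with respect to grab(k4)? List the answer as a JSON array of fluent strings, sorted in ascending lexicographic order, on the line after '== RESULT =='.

Compute (G \ add) ∪ pre:
  G ∩ del = {}  (empty — regression defined)
  G \ add = {have(k3), have(k4), open(d_office_bay)} \ {have(k4)} = {have(k3), open(d_office_bay)}
  ∪ pre   = {have(k3), open(d_office_bay)} ∪ {at(hall), key_at(k4,hall)}
          = {at(hall), have(k3), key_at(k4,hall), open(d_office_bay)}

== RESULT ==
["at(hall)", "have(k3)", "key_at(k4,hall)", "open(d_office_bay)"]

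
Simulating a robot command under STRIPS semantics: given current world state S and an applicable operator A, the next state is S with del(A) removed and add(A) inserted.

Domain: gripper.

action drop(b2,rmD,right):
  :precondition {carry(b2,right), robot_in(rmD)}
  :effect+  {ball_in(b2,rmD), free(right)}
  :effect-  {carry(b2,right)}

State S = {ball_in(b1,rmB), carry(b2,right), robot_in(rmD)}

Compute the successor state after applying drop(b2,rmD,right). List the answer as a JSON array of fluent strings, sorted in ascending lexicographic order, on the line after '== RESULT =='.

Progress:
  pre ⊆ S: {carry(b2,right), robot_in(rmD)} ⊆ S  — applicable
  S \ del = {ball_in(b1,rmB), robot_in(rmD)}
  ∪ add   = {ball_in(b1,rmB), ball_in(b2,rmD), free(right), robot_in(rmD)}

== RESULT ==
["ball_in(b1,rmB)", "ball_in(b2,rmD)", "free(right)", "robot_in(rmD)"]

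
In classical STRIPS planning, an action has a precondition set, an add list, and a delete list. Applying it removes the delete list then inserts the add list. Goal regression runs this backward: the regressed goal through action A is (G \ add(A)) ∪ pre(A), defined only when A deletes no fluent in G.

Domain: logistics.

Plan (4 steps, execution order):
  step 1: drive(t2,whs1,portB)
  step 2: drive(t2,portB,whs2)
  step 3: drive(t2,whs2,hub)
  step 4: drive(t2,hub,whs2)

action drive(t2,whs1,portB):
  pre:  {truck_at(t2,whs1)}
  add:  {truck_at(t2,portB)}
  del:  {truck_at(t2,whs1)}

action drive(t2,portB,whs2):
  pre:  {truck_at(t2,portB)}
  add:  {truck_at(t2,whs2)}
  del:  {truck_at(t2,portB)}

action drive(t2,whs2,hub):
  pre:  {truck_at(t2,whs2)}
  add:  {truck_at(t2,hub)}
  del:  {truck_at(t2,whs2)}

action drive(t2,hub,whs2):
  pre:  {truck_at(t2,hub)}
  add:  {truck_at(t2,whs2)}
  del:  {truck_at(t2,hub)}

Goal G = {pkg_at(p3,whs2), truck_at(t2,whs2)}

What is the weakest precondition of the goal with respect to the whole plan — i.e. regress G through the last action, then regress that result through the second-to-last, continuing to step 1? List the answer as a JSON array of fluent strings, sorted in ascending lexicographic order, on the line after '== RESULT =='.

Regress step by step:
  through step 4 (drive(t2,hub,whs2)): drop {truck_at(t2,whs2)}, keep {pkg_at(p3,whs2)}, require {truck_at(t2,hub)}
    → {pkg_at(p3,whs2), truck_at(t2,hub)}
  through step 3 (drive(t2,whs2,hub)): drop {truck_at(t2,hub)}, keep {pkg_at(p3,whs2)}, require {truck_at(t2,whs2)}
    → {pkg_at(p3,whs2), truck_at(t2,whs2)}
  through step 2 (drive(t2,portB,whs2)): drop {truck_at(t2,whs2)}, keep {pkg_at(p3,whs2)}, require {truck_at(t2,portB)}
    → {pkg_at(p3,whs2), truck_at(t2,portB)}
  through step 1 (drive(t2,whs1,portB)): drop {truck_at(t2,portB)}, keep {pkg_at(p3,whs2)}, require {truck_at(t2,whs1)}
    → {pkg_at(p3,whs2), truck_at(t2,whs1)}

== RESULT ==
["pkg_at(p3,whs2)", "truck_at(t2,whs1)"]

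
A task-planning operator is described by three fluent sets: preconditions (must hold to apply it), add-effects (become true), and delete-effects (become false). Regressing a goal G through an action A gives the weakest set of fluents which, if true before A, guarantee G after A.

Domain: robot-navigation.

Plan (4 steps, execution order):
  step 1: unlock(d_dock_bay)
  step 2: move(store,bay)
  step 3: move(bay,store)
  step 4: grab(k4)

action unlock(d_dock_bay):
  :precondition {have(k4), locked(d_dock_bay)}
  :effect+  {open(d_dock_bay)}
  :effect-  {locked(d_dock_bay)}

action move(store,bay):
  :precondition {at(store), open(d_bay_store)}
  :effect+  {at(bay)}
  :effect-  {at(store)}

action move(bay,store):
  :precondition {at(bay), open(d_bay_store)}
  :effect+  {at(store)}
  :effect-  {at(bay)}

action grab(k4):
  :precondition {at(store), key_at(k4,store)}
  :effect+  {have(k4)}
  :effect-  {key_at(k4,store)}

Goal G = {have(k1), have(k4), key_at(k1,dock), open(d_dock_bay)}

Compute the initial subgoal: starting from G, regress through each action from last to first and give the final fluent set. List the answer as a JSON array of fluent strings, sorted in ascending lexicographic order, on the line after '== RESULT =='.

Work backward from the goal:
  through step 4 (grab(k4)): drop {have(k4)}, keep {have(k1), key_at(k1,dock), open(d_dock_bay)}, require {at(store), key_at(k4,store)}
    → {at(store), have(k1), key_at(k1,dock), key_at(k4,store), open(d_dock_bay)}
  through step 3 (move(bay,store)): drop {at(store)}, keep {have(k1), key_at(k1,dock), key_at(k4,store), open(d_dock_bay)}, require {at(bay), open(d_bay_store)}
    → {at(bay), have(k1), key_at(k1,dock), key_at(k4,store), open(d_bay_store), open(d_dock_bay)}
  through step 2 (move(store,bay)): drop {at(bay)}, keep {have(k1), key_at(k1,dock), key_at(k4,store), open(d_bay_store), open(d_dock_bay)}, require {at(store), open(d_bay_store)}
    → {at(store), have(k1), key_at(k1,dock), key_at(k4,store), open(d_bay_store), open(d_dock_bay)}
  through step 1 (unlock(d_dock_bay)): drop {open(d_dock_bay)}, keep {at(store), have(k1), key_at(k1,dock), key_at(k4,store), open(d_bay_store)}, require {have(k4), locked(d_dock_bay)}
    → {at(store), have(k1), have(k4), key_at(k1,dock), key_at(k4,store), locked(d_dock_bay), open(d_bay_store)}

== RESULT ==
["at(store)", "have(k1)", "have(k4)", "key_at(k1,dock)", "key_at(k4,store)", "locked(d_dock_bay)", "open(d_bay_store)"]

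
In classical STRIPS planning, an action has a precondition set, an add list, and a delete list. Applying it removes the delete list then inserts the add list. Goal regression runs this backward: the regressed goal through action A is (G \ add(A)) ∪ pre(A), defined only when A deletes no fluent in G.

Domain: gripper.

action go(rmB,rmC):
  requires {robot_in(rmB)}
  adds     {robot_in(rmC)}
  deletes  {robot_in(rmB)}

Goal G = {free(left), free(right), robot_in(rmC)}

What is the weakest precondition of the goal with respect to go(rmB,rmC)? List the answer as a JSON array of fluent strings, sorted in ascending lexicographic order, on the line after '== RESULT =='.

Compute (G \ add) ∪ pre:
  G ∩ del = {}  (empty — regression defined)
  G \ add = {free(left), free(right), robot_in(rmC)} \ {robot_in(rmC)} = {free(left), free(right)}
  ∪ pre   = {free(left), free(right)} ∪ {robot_in(rmB)}
          = {free(left), free(right), robot_in(rmB)}

== RESULT ==
["free(left)", "free(right)", "robot_in(rmB)"]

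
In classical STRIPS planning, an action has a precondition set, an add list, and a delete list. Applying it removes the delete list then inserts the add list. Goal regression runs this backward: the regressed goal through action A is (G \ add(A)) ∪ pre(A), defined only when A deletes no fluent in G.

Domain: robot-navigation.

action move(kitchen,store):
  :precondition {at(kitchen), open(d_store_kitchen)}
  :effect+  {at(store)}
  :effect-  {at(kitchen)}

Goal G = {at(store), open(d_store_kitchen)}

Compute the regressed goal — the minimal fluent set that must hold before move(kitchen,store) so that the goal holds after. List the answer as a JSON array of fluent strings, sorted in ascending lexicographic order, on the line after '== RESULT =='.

Compute (G \ add) ∪ pre:
  G ∩ del = {}  (empty — regression defined)
  G \ add = {at(store), open(d_store_kitchen)} \ {at(store)} = {open(d_store_kitchen)}
  ∪ pre   = {open(d_store_kitchen)} ∪ {at(kitchen), open(d_store_kitchen)}
          = {at(kitchen), open(d_store_kitchen)}

== RESULT ==
["at(kitchen)", "open(d_store_kitchen)"]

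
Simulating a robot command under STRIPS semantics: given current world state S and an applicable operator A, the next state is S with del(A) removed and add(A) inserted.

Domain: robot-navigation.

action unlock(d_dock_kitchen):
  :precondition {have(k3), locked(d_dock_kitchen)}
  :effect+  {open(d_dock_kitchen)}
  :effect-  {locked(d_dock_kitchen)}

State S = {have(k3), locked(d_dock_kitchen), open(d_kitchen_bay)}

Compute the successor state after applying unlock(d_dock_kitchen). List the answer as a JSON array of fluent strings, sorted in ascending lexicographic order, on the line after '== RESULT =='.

Compute (S \ del) ∪ add:
  pre ⊆ S: {have(k3), locked(d_dock_kitchen)} ⊆ S  — applicable
  S \ del = {have(k3), open(d_kitchen_bay)}
  ∪ add   = {have(k3), open(d_dock_kitchen), open(d_kitchen_bay)}

== RESULT ==
["have(k3)", "open(d_dock_kitchen)", "open(d_kitchen_bay)"]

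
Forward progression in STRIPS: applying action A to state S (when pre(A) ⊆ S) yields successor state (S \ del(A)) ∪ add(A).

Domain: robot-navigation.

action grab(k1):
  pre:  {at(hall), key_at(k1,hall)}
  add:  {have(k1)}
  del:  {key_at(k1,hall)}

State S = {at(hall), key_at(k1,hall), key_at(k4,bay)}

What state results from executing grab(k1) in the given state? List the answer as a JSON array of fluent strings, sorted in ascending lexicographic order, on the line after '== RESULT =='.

Progress:
  pre ⊆ S: {at(hall), key_at(k1,hall)} ⊆ S  — applicable
  S \ del = {at(hall), key_at(k4,bay)}
  ∪ add   = {at(hall), have(k1), key_at(k4,bay)}

== RESULT ==
["at(hall)", "have(k1)", "key_at(k4,bay)"]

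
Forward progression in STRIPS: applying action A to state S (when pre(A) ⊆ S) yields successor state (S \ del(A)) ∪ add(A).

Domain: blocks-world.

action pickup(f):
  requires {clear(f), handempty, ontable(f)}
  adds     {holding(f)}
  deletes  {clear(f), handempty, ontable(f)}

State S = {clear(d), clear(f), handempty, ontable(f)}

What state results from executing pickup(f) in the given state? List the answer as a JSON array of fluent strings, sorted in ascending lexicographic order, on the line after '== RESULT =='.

Compute (S \ del) ∪ add:
  pre ⊆ S: {clear(f), handempty, ontable(f)} ⊆ S  — applicable
  S \ del = {clear(d)}
  ∪ add   = {clear(d), holding(f)}

== RESULT ==
["clear(d)", "holding(f)"]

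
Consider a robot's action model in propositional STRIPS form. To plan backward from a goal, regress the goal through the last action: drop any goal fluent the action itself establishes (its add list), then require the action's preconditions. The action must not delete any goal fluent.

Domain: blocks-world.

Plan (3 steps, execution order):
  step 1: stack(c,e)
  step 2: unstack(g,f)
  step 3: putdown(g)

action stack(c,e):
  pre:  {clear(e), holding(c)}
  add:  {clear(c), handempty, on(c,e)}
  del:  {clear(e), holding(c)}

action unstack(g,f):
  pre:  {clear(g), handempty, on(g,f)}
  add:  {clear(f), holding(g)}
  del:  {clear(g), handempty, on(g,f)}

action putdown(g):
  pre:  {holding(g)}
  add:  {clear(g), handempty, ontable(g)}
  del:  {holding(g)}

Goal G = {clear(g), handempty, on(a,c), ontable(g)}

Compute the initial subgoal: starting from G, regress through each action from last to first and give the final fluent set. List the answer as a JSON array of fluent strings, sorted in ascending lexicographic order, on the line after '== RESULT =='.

Work backward from the goal:
  through step 3 (putdown(g)): drop {clear(g), handempty, ontable(g)}, keep {on(a,c)}, require {holding(g)}
    → {holding(g), on(a,c)}
  through step 2 (unstack(g,f)): drop {holding(g)}, keep {on(a,c)}, require {clear(g), handempty, on(g,f)}
    → {clear(g), handempty, on(a,c), on(g,f)}
  through step 1 (stack(c,e)): drop {handempty}, keep {clear(g), on(a,c), on(g,f)}, require {clear(e), holding(c)}
    → {clear(e), clear(g), holding(c), on(a,c), on(g,f)}

== RESULT ==
["clear(e)", "clear(g)", "holding(c)", "on(a,c)", "on(g,f)"]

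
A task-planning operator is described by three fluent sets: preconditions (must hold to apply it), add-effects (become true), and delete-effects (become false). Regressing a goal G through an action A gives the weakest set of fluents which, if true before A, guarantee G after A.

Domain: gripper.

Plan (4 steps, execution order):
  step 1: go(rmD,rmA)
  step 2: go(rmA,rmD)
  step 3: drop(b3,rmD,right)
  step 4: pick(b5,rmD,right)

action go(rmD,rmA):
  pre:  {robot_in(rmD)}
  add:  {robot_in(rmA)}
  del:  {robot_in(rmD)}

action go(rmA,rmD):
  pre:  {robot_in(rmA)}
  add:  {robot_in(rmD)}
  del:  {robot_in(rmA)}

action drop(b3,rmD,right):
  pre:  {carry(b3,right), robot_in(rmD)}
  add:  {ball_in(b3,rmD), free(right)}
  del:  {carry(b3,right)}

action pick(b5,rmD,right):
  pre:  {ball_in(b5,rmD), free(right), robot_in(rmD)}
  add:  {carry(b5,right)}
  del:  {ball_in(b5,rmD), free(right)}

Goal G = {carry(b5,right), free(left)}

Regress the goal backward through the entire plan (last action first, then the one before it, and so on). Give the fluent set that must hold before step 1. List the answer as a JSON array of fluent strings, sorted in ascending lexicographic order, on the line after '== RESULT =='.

Regress step by step:
  through step 4 (pick(b5,rmD,right)): drop {carry(b5,right)}, keep {free(left)}, require {ball_in(b5,rmD), free(right), robot_in(rmD)}
    → {ball_in(b5,rmD), free(left), free(right), robot_in(rmD)}
  through step 3 (drop(b3,rmD,right)): drop {free(right)}, keep {ball_in(b5,rmD), free(left), robot_in(rmD)}, require {carry(b3,right), robot_in(rmD)}
    → {ball_in(b5,rmD), carry(b3,right), free(left), robot_in(rmD)}
  through step 2 (go(rmA,rmD)): drop {robot_in(rmD)}, keep {ball_in(b5,rmD), carry(b3,right), free(left)}, require {robot_in(rmA)}
    → {ball_in(b5,rmD), carry(b3,right), free(left), robot_in(rmA)}
  through step 1 (go(rmD,rmA)): drop {robot_in(rmA)}, keep {ball_in(b5,rmD), carry(b3,right), free(left)}, require {robot_in(rmD)}
    → {ball_in(b5,rmD), carry(b3,right), free(left), robot_in(rmD)}

== RESULT ==
["ball_in(b5,rmD)", "carry(b3,right)", "free(left)", "robot_in(rmD)"]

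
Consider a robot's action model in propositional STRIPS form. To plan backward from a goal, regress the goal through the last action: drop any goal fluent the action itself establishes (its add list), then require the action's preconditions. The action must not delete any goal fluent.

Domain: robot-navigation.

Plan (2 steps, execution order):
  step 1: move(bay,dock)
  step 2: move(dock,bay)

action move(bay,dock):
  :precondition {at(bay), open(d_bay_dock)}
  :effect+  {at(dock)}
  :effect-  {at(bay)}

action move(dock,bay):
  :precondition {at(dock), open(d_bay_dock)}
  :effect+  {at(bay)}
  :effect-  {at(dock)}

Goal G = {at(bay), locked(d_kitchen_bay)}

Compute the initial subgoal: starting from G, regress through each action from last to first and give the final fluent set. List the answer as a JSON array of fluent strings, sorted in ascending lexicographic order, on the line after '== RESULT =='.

Work backward from the goal:
  through step 2 (move(dock,bay)): drop {at(bay)}, keep {locked(d_kitchen_bay)}, require {at(dock), open(d_bay_dock)}
    → {at(dock), locked(d_kitchen_bay), open(d_bay_dock)}
  through step 1 (move(bay,dock)): drop {at(dock)}, keep {locked(d_kitchen_bay), open(d_bay_dock)}, require {at(bay), open(d_bay_dock)}
    → {at(bay), locked(d_kitchen_bay), open(d_bay_dock)}

== RESULT ==
["at(bay)", "locked(d_kitchen_bay)", "open(d_bay_dock)"]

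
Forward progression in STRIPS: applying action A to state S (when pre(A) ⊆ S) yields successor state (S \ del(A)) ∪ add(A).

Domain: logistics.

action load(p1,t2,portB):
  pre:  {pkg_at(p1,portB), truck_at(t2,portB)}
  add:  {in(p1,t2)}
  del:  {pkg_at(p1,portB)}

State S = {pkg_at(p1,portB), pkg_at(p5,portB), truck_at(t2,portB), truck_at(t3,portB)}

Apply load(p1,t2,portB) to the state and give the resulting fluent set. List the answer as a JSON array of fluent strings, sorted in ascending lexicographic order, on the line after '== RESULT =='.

Progress:
  pre ⊆ S: {pkg_at(p1,portB), truck_at(t2,portB)} ⊆ S  — applicable
  S \ del = {pkg_at(p5,portB), truck_at(t2,portB), truck_at(t3,portB)}
  ∪ add   = {in(p1,t2), pkg_at(p5,portB), truck_at(t2,portB), truck_at(t3,portB)}

== RESULT ==
["in(p1,t2)", "pkg_at(p5,portB)", "truck_at(t2,portB)", "truck_at(t3,portB)"]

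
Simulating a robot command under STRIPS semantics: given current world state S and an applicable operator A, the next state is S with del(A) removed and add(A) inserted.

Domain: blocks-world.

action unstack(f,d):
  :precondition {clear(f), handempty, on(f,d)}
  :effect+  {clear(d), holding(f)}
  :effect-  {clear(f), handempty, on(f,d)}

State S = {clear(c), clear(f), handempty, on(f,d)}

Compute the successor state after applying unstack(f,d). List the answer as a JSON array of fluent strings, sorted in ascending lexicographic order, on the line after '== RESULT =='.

Compute (S \ del) ∪ add:
  pre ⊆ S: {clear(f), handempty, on(f,d)} ⊆ S  — applicable
  S \ del = {clear(c)}
  ∪ add   = {clear(c), clear(d), holding(f)}

== RESULT ==
["clear(c)", "clear(d)", "holding(f)"]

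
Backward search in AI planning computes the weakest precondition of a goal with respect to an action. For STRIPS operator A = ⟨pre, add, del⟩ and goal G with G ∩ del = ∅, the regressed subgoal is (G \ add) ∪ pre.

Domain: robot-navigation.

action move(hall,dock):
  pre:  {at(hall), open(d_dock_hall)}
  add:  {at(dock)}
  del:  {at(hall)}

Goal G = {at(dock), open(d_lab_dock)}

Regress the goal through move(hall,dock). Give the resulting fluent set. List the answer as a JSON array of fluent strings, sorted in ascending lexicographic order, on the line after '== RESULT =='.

Regress:
  G ∩ del = {}  (empty — regression defined)
  G \ add = {at(dock), open(d_lab_dock)} \ {at(dock)} = {open(d_lab_dock)}
  ∪ pre   = {open(d_lab_dock)} ∪ {at(hall), open(d_dock_hall)}
          = {at(hall), open(d_dock_hall), open(d_lab_dock)}

== RESULT ==
["at(hall)", "open(d_dock_hall)", "open(d_lab_dock)"]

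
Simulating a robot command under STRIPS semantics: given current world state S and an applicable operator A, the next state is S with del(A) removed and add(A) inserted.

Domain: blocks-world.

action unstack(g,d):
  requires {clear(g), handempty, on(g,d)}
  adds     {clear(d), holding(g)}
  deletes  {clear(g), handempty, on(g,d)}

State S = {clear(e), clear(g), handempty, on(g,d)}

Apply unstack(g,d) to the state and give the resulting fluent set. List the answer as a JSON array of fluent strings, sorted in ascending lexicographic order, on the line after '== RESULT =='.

Compute (S \ del) ∪ add:
  pre ⊆ S: {clear(g), handempty, on(g,d)} ⊆ S  — applicable
  S \ del = {clear(e)}
  ∪ add   = {clear(d), clear(e), holding(g)}

== RESULT ==
["clear(d)", "clear(e)", "holding(g)"]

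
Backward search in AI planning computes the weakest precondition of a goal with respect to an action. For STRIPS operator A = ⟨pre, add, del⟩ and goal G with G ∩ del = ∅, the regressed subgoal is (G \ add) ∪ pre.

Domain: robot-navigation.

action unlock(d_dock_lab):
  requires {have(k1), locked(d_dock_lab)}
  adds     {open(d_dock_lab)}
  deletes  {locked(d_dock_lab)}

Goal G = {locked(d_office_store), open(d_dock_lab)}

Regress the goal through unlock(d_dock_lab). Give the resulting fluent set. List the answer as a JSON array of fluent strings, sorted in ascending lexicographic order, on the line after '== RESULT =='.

Regress:
  G ∩ del = {}  (empty — regression defined)
  G \ add = {locked(d_office_store), open(d_dock_lab)} \ {open(d_dock_lab)} = {locked(d_office_store)}
  ∪ pre   = {locked(d_office_store)} ∪ {have(k1), locked(d_dock_lab)}
          = {have(k1), locked(d_dock_lab), locked(d_office_store)}

== RESULT ==
["have(k1)", "locked(d_dock_lab)", "locked(d_office_store)"]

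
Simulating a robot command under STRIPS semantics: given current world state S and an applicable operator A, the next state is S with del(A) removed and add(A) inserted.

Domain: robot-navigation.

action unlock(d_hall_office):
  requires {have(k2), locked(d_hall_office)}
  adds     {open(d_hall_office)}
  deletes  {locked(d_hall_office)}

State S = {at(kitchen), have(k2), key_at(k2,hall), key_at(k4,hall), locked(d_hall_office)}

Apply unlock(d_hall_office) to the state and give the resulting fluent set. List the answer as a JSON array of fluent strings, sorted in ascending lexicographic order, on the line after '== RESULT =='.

Compute (S \ del) ∪ add:
  pre ⊆ S: {have(k2), locked(d_hall_office)} ⊆ S  — applicable
  S \ del = {at(kitchen), have(k2), key_at(k2,hall), key_at(k4,hall)}
  ∪ add   = {at(kitchen), have(k2), key_at(k2,hall), key_at(k4,hall), open(d_hall_office)}

== RESULT ==
["at(kitchen)", "have(k2)", "key_at(k2,hall)", "key_at(k4,hall)", "open(d_hall_office)"]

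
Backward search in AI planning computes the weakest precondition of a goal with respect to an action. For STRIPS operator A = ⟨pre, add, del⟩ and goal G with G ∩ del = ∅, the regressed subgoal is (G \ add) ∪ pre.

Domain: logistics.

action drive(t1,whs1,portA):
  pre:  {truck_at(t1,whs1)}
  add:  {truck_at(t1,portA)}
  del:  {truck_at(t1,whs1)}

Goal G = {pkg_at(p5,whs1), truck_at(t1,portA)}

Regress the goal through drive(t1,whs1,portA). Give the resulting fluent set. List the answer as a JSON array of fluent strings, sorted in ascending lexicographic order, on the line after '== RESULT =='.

Regress:
  G ∩ del = {}  (empty — regression defined)
  G \ add = {pkg_at(p5,whs1), truck_at(t1,portA)} \ {truck_at(t1,portA)} = {pkg_at(p5,whs1)}
  ∪ pre   = {pkg_at(p5,whs1)} ∪ {truck_at(t1,whs1)}
          = {pkg_at(p5,whs1), truck_at(t1,whs1)}

== RESULT ==
["pkg_at(p5,whs1)", "truck_at(t1,whs1)"]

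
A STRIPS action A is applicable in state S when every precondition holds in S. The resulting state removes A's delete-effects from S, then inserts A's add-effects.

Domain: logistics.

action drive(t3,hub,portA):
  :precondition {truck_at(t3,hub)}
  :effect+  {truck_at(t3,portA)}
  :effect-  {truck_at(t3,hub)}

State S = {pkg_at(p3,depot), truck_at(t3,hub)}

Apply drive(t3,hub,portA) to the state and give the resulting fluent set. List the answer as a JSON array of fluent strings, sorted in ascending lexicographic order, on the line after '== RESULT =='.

Progress:
  pre ⊆ S: {truck_at(t3,hub)} ⊆ S  — applicable
  S \ del = {pkg_at(p3,depot)}
  ∪ add   = {pkg_at(p3,depot), truck_at(t3,portA)}

== RESULT ==
["pkg_at(p3,depot)", "truck_at(t3,portA)"]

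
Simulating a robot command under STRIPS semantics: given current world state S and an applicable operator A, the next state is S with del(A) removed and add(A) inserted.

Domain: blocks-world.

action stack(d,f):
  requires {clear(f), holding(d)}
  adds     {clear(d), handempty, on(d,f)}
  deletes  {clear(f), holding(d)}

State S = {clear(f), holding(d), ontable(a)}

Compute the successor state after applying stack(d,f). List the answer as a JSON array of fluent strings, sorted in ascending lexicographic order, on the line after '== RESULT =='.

Compute (S \ del) ∪ add:
  pre ⊆ S: {clear(f), holding(d)} ⊆ S  — applicable
  S \ del = {ontable(a)}
  ∪ add   = {clear(d), handempty, on(d,f), ontable(a)}

== RESULT ==
["clear(d)", "handempty", "on(d,f)", "ontable(a)"]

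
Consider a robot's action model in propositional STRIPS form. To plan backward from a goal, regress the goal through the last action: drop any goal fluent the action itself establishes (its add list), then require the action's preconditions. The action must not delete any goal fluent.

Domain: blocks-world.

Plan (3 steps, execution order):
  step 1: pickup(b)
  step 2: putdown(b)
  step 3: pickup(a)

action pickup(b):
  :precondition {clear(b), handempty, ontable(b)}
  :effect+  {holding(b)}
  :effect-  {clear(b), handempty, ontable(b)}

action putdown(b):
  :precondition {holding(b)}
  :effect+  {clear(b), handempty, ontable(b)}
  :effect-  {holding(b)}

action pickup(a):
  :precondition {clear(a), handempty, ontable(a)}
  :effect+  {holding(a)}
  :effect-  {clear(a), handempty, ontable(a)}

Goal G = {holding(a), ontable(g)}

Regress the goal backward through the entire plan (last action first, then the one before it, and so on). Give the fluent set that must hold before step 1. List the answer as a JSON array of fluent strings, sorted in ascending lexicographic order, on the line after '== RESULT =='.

Work backward from the goal:
  through step 3 (pickup(a)): drop {holding(a)}, keep {ontable(g)}, require {clear(a), handempty, ontable(a)}
    → {clear(a), handempty, ontable(a), ontable(g)}
  through step 2 (putdown(b)): drop {handempty}, keep {clear(a), ontable(a), ontable(g)}, require {holding(b)}
    → {clear(a), holding(b), ontable(a), ontable(g)}
  through step 1 (pickup(b)): drop {holding(b)}, keep {clear(a), ontable(a), ontable(g)}, require {clear(b), handempty, ontable(b)}
    → {clear(a), clear(b), handempty, ontable(a), ontable(b), ontable(g)}

== RESULT ==
["clear(a)", "clear(b)", "handempty", "ontable(a)", "ontable(b)", "ontable(g)"]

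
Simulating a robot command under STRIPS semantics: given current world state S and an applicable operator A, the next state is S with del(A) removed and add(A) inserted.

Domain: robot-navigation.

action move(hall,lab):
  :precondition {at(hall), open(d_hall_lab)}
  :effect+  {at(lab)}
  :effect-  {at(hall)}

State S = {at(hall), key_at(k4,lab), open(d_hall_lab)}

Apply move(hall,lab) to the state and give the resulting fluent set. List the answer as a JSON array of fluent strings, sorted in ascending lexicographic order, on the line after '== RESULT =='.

Compute (S \ del) ∪ add:
  pre ⊆ S: {at(hall), open(d_hall_lab)} ⊆ S  — applicable
  S \ del = {key_at(k4,lab), open(d_hall_lab)}
  ∪ add   = {at(lab), key_at(k4,lab), open(d_hall_lab)}

== RESULT ==
["at(lab)", "key_at(k4,lab)", "open(d_hall_lab)"]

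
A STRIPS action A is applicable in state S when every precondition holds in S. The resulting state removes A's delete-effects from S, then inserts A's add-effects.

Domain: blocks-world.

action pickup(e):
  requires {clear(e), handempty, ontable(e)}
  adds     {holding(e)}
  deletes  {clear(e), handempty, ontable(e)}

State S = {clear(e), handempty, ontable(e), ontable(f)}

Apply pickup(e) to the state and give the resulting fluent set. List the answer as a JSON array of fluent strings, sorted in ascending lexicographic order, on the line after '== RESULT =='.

Compute (S \ del) ∪ add:
  pre ⊆ S: {clear(e), handempty, ontable(e)} ⊆ S  — applicable
  S \ del = {ontable(f)}
  ∪ add   = {holding(e), ontable(f)}

== RESULT ==
["holding(e)", "ontable(f)"]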